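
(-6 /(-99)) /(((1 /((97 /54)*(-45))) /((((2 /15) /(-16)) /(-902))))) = -97/2143152 = 0.00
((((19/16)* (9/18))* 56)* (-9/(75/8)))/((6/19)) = -2527/25 = -101.08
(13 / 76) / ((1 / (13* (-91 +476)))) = 65065/76 = 856.12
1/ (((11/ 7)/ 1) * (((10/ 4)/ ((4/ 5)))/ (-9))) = -504/275 = -1.83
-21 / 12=-7/4 = -1.75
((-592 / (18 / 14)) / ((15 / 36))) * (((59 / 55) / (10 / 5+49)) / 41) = -977984/1725075 = -0.57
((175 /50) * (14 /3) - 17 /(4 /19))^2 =597529/144 = 4149.51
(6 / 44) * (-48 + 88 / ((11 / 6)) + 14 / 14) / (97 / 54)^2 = 4374/103499 = 0.04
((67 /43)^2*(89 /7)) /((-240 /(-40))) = 399521/77658 = 5.14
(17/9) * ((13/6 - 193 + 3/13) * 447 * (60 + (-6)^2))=-602529776/39 = -15449481.44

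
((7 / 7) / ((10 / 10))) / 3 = 1/3 = 0.33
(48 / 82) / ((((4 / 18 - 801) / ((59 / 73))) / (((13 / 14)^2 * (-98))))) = 1076868/21570551 = 0.05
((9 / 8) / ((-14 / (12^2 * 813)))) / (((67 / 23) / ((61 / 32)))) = -92391759/15008 = -6156.17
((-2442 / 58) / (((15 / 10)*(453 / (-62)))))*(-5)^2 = 1261700/13137 = 96.04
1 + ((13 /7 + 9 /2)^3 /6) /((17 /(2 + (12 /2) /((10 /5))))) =3804733/279888 = 13.59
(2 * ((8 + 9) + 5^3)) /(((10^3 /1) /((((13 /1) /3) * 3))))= 923/250 = 3.69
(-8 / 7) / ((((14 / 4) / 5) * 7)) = -80/343 = -0.23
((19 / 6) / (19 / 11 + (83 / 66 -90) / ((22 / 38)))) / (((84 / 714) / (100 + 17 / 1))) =-240669/11582 = -20.78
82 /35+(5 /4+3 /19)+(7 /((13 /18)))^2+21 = 53356613/449540 = 118.69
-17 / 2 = -8.50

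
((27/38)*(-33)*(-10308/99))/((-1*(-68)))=23193/646 = 35.90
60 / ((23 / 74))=4440/23 = 193.04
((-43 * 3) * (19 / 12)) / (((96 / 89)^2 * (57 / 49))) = -16689547/110592 = -150.91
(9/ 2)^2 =81/4 = 20.25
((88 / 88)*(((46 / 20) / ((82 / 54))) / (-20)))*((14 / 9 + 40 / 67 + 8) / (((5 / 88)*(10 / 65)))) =-30202887/343375 = -87.96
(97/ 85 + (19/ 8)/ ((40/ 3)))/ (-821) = -7177/4466240 = 0.00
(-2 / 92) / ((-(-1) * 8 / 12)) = -3/92 = -0.03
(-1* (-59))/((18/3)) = 59/6 = 9.83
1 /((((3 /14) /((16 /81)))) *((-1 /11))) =-2464/243 = -10.14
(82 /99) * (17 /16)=697/792 = 0.88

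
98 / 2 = 49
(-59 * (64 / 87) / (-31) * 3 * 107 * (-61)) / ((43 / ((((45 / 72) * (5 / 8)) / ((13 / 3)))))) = -28881975/502541 = -57.47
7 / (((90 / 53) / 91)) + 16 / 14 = 237047/630 = 376.27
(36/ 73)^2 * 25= 32400/5329 = 6.08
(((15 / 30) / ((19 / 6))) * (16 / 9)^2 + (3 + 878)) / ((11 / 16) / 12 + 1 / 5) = 144706880/42237 = 3426.07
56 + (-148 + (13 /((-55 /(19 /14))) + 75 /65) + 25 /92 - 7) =-97.90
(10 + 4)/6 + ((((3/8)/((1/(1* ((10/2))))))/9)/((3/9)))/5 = 59/24 = 2.46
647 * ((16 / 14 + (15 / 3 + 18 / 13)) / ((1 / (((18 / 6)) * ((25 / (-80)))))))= -6647925/1456 = -4565.88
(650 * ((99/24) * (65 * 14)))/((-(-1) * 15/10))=1626625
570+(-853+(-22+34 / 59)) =-304.42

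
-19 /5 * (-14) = 266/5 = 53.20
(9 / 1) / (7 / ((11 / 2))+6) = 99/80 = 1.24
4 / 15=0.27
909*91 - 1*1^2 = 82718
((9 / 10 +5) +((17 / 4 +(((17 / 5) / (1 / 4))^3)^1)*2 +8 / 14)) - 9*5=4375773/875 = 5000.88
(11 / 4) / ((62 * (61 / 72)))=99/1891 = 0.05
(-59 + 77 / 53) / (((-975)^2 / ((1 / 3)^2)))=-122/18137925 = 0.00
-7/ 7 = -1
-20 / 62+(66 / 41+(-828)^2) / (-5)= -174276272/1271 = -137117.44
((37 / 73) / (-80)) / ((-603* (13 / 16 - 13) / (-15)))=37/2861235 = 0.00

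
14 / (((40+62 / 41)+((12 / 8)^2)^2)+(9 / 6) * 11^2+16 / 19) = 174496/2853219 = 0.06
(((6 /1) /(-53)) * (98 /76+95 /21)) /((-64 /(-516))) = -598431/112784 = -5.31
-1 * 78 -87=-165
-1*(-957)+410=1367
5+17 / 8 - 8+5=4.12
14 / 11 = 1.27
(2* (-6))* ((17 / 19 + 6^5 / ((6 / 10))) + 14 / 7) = -155554.74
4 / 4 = 1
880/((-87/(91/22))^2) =165620/83259 = 1.99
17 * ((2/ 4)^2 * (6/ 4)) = 51/8 = 6.38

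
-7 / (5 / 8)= -56/5 = -11.20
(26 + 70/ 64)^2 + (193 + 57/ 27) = 8563345/9216 = 929.18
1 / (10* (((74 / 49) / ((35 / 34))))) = 0.07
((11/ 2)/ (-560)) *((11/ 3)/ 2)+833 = 5597639/6720 = 832.98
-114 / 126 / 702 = -19/14742 = 0.00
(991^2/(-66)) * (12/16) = -11160.01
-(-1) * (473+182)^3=281011375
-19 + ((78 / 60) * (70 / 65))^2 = -426/25 = -17.04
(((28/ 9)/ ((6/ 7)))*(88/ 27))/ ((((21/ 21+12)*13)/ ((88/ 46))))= 379456/2833623 = 0.13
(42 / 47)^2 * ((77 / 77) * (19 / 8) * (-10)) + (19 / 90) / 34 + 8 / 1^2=-74080409/6759540 = -10.96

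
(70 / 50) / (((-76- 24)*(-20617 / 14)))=49/5154250 = 0.00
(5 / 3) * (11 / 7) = 55/21 = 2.62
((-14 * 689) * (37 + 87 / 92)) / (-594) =16837093/27324 = 616.20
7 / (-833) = -1/119 = -0.01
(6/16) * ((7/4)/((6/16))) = 7/4 = 1.75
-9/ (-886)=9/886 = 0.01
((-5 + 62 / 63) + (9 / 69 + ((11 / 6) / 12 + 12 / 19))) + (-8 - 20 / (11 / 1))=-10433287/807576 = -12.92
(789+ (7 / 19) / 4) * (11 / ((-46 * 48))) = -659681/167808 = -3.93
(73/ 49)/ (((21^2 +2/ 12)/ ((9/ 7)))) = 3942/907921 = 0.00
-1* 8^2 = -64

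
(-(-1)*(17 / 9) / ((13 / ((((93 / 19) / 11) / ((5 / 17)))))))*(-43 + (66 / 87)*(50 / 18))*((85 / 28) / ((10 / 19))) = -125040763/2411640 = -51.85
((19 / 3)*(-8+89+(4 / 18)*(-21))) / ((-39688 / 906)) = -657001/59532 = -11.04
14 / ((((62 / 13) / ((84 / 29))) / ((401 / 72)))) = 47.36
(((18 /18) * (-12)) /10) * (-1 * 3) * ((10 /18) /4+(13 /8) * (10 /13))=5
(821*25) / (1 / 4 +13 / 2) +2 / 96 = 1313609/432 = 3040.76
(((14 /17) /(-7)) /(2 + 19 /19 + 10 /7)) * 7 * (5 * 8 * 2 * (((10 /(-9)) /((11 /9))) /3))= 4.51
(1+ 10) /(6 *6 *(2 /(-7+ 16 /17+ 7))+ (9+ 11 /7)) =154/1219 = 0.13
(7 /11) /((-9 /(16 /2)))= -0.57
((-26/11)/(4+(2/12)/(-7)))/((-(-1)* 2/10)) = -5460/1837 = -2.97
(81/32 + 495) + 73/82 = 653929/1312 = 498.42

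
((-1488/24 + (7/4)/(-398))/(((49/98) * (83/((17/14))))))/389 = -1678087/359806328 = 0.00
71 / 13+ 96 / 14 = 1121/91 = 12.32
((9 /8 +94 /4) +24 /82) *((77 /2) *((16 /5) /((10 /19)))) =5832.73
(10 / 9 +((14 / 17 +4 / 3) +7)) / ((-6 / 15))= -7855/306 = -25.67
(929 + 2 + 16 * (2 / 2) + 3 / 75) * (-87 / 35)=-2059812/875 = -2354.07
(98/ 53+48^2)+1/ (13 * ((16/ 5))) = 25419945/11024 = 2305.87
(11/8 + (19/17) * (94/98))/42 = 16307/279888 = 0.06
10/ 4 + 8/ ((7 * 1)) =51/14 = 3.64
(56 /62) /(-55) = -28/1705 = -0.02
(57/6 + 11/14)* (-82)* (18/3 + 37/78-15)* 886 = 82823280/13 = 6371021.54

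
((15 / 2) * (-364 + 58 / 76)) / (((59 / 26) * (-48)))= 897195/35872 = 25.01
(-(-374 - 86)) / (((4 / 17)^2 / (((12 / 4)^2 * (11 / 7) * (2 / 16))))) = 3290265/224 = 14688.68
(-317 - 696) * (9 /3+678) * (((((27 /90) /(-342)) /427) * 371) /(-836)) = -12187403/19378480 = -0.63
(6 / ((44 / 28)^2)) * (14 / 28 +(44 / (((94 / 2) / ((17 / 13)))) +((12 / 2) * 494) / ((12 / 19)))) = 11407.02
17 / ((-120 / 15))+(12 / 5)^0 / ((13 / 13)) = -9/8 = -1.12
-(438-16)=-422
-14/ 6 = -2.33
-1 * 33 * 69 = -2277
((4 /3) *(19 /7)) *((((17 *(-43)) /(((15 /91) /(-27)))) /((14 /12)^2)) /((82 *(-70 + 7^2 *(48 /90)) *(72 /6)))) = -4875039/660961 = -7.38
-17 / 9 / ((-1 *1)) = 17/9 = 1.89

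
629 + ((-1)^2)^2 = 630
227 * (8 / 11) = 1816/11 = 165.09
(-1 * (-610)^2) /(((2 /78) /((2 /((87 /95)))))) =-919087000/29 = -31692655.17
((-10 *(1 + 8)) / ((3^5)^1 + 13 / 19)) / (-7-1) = 171/3704 = 0.05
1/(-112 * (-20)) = 1/2240 = 0.00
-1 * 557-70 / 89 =-557.79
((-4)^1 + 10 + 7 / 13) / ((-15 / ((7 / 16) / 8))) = -119/4992 = -0.02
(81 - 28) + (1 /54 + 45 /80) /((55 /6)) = 210131/3960 = 53.06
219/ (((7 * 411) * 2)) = 73/1918 = 0.04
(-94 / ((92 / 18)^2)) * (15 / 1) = -57105/1058 = -53.97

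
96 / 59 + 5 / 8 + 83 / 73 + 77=2769887/34456 = 80.39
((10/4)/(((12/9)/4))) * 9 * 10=675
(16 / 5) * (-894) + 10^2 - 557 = -3317.80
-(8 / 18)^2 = -16/81 = -0.20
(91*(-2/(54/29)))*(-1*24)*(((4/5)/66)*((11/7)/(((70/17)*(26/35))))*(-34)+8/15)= 101848/135 = 754.43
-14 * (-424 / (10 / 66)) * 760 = 29774976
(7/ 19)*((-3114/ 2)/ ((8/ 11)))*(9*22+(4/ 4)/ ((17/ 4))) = -156356.78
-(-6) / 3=2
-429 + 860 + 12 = 443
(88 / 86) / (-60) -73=-47096/645 = -73.02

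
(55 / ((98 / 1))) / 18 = 55/1764 = 0.03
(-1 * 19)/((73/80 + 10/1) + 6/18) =-4560/2699 = -1.69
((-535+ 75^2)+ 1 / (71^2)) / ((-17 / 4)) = -102634764/85697 = -1197.65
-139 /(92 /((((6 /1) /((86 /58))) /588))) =-4031/387688 = -0.01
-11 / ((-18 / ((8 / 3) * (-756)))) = -1232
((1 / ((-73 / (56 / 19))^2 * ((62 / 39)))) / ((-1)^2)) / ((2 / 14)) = 0.01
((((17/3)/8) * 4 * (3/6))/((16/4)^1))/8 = 17/384 = 0.04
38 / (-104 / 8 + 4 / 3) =-114/35 = -3.26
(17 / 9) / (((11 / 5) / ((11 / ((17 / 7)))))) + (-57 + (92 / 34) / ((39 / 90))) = -93218/1989 = -46.87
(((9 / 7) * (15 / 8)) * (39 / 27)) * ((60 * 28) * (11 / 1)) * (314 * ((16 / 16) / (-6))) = -3367650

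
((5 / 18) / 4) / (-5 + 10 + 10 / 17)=17/1368 = 0.01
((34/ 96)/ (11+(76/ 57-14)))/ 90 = -17/7200 = 0.00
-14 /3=-4.67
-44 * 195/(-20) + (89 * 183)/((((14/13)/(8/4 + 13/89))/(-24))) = -5449665/7 = -778523.57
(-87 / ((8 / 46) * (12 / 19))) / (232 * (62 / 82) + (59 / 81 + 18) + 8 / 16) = -42087033/10342552 = -4.07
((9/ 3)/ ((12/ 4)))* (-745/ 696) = -745/696 = -1.07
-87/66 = -29/22 = -1.32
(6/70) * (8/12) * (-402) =-804/35 = -22.97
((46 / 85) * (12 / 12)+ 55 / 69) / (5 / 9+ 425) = 23547/7487650 = 0.00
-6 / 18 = -1/3 = -0.33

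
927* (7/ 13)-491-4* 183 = -9410/13 = -723.85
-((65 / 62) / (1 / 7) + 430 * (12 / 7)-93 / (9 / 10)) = -834775/1302 = -641.15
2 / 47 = 0.04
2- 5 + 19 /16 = -29/16 = -1.81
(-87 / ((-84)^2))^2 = 841/5531904 = 0.00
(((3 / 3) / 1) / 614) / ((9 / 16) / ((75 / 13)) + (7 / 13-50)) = -2600/78804751 = 0.00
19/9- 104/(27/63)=-2165/9 = -240.56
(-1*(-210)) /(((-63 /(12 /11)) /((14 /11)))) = -560/121 = -4.63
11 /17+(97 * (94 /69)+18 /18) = 133.79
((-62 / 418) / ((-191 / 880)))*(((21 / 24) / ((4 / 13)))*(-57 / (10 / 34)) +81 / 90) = -2729085/7258 = -376.01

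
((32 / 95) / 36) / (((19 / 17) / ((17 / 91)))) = 2312/1478295 = 0.00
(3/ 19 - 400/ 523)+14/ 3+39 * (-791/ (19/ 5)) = -12731020/1569 = -8114.10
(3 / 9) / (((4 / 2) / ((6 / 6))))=1/6 = 0.17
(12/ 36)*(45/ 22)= 15/22 = 0.68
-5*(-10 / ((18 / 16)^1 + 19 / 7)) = 13.02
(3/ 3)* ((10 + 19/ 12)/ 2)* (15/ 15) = 5.79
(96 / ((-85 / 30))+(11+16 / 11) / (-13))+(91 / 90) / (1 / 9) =-625749/24310 = -25.74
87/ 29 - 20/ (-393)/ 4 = 1184/393 = 3.01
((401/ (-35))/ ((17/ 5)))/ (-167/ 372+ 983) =-149172/43495571 = 0.00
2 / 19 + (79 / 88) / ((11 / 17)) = 27453/18392 = 1.49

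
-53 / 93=-0.57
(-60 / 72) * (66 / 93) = -55/93 = -0.59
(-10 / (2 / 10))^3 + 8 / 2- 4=-125000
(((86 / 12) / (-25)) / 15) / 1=-43/2250 = -0.02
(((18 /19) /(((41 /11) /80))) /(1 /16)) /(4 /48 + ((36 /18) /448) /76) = 681246720/174619 = 3901.33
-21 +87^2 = 7548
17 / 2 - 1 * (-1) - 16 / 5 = 63/10 = 6.30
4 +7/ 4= 23/4 = 5.75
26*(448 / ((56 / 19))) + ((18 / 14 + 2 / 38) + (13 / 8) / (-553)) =332301561/84056 = 3953.34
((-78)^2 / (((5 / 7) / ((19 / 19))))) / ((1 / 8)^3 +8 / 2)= 7268352/3415 = 2128.36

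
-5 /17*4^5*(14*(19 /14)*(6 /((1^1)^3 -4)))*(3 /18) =97280/51 = 1907.45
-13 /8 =-1.62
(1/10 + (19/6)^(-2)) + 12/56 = 5231/12635 = 0.41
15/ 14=1.07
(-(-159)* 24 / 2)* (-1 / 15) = -636/5 = -127.20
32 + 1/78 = 32.01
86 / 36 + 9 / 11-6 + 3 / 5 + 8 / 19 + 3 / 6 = -1.27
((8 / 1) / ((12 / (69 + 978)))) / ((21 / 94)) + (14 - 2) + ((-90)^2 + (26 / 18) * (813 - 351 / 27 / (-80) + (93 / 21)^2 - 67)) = 435443401/35280 = 12342.50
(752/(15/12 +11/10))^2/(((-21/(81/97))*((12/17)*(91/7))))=-3916800/8827 = -443.73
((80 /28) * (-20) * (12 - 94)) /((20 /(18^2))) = 531360/7 = 75908.57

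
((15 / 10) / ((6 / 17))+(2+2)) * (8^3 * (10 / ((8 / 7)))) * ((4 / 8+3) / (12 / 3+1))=25872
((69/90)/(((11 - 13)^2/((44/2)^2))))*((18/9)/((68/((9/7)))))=8349/2380 = 3.51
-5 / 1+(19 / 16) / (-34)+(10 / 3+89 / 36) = 3773/4896 = 0.77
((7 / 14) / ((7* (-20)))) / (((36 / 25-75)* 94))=5/9680496 = 0.00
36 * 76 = 2736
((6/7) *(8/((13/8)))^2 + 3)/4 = 28125/4732 = 5.94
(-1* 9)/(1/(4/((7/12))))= -432/7 = -61.71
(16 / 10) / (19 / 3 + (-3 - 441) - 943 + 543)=-24/12565 = 0.00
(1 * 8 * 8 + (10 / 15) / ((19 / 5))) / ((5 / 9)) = 10974/95 = 115.52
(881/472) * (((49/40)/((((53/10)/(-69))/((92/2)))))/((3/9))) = -205527609/50032 = -4107.92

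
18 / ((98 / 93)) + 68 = 4169/49 = 85.08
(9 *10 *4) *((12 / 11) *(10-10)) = 0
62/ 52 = 31/26 = 1.19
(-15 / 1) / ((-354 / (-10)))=-25/59 = -0.42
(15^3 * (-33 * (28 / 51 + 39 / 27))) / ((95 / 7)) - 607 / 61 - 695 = -17064.47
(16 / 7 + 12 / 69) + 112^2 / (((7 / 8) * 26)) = 1159196/2093 = 553.84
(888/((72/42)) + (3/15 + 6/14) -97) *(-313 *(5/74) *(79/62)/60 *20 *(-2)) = 121632113/16058 = 7574.55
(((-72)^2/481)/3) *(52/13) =6912/481 = 14.37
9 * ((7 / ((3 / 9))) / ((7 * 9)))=3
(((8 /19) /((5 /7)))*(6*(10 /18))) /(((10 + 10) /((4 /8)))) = 14/285 = 0.05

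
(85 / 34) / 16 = 5/32 = 0.16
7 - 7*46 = -315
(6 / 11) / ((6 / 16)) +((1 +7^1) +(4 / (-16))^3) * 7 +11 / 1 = 48115/704 = 68.35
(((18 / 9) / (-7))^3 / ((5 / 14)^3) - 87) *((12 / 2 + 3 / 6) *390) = -5546073/25 = -221842.92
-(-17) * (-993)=-16881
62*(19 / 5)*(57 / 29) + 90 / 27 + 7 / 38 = 466.59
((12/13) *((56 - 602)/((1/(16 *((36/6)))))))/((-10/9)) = 43545.60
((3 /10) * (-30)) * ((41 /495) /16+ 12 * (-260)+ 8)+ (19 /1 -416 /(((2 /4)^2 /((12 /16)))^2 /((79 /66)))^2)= -196025171/9680 = -20250.53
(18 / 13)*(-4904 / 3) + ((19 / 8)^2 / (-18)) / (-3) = -101684651/44928 = -2263.28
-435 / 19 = -22.89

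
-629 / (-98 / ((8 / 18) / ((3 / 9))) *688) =629/50568 = 0.01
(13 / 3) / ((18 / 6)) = 13/9 = 1.44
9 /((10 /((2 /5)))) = 9/25 = 0.36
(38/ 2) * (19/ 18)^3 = 130321/5832 = 22.35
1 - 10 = -9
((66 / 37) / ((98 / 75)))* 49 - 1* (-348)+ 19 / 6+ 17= 96583/222 = 435.06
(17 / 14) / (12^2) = 0.01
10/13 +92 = 1206/13 = 92.77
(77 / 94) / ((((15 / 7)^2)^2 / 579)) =35681261/1586250 = 22.49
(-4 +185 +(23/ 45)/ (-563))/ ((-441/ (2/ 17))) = -9171224/189936495 = -0.05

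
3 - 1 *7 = -4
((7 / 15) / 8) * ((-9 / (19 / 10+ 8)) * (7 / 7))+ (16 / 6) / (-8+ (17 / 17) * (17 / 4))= -1513/1980 = -0.76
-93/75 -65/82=-4167/2050 = -2.03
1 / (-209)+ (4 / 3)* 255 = 71059/209 = 340.00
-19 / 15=-1.27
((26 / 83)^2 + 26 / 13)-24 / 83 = 12462/6889 = 1.81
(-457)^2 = 208849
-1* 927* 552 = -511704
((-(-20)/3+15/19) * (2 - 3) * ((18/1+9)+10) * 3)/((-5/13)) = 40885/19 = 2151.84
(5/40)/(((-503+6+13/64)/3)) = -24/31795 = 0.00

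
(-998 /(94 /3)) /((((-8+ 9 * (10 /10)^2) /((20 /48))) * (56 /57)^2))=-8106255/589568 = -13.75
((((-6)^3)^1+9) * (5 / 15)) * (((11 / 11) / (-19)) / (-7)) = -69/133 = -0.52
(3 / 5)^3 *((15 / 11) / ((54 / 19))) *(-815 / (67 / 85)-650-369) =-3920118/18425 = -212.76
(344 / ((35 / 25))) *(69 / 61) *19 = 2254920/427 = 5280.84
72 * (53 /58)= 1908/29 = 65.79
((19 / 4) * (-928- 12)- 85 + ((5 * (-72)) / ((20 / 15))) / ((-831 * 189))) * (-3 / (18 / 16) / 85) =42347744/296667 = 142.75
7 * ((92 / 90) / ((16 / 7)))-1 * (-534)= 193367/360 = 537.13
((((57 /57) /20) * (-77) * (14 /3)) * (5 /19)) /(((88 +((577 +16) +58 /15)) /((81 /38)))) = -218295/14834212 = -0.01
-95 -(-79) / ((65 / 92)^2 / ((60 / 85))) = 1200497/71825 = 16.71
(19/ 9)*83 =1577/9 = 175.22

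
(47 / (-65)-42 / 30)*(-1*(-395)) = -10902/13 = -838.62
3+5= 8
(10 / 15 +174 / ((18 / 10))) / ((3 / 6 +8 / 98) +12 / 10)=143080/2619 = 54.63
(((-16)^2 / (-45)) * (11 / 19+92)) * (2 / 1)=-900608/855 = -1053.34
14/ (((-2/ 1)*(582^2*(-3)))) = 7/1016172 = 0.00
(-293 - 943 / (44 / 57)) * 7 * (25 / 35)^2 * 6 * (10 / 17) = -24991125/1309 = -19091.77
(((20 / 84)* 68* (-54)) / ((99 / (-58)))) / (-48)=-2465/231 = -10.67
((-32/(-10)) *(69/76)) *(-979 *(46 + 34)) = -4323264/19 = -227540.21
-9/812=-0.01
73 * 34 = 2482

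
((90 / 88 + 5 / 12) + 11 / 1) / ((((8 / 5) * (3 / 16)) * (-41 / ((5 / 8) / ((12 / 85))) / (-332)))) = 1486.45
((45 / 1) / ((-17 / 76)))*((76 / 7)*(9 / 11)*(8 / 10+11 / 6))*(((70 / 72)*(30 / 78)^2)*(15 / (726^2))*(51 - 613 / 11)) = 35648750/391514981 = 0.09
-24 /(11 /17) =-408/11 = -37.09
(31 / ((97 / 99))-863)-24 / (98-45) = -4276354/5141 = -831.81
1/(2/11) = 11/2 = 5.50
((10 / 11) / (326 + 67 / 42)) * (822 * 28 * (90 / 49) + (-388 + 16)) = 17598960/151349 = 116.28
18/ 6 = 3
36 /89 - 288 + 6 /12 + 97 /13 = -647073/2314 = -279.63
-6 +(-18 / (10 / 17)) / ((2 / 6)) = -489/5 = -97.80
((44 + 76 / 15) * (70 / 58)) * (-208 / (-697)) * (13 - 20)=-7501312/60639 = -123.70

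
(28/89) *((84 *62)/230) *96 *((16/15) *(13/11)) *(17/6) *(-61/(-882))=855881728/5066325 = 168.94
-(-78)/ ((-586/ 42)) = -5.59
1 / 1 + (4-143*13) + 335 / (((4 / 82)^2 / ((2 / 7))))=537179/14 = 38369.93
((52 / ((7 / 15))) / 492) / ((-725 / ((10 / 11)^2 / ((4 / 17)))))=-1105/1007083 = 0.00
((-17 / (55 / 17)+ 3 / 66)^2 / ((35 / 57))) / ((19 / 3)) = 2954961/423500 = 6.98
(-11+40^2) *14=22246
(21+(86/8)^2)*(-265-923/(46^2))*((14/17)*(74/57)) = -14261835/368 = -38754.99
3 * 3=9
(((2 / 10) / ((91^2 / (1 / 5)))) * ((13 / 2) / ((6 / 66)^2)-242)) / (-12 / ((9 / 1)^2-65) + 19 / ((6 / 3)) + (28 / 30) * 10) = 6534/44924425 = 0.00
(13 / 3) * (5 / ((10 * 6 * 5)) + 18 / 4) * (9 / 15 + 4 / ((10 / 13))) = 102167/900 = 113.52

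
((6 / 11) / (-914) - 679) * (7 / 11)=-23893352/55297 = -432.09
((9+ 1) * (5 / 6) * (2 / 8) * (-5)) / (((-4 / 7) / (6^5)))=141750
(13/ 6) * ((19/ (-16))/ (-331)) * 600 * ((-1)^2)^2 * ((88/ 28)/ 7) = 67925/32438 = 2.09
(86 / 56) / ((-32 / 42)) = -2.02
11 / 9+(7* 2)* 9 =1145/9 = 127.22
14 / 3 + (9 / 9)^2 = 17/3 = 5.67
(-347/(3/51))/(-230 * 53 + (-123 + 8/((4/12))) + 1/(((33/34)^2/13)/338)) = 6424011/8303257 = 0.77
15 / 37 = 0.41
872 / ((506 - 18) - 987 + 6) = -872/493 = -1.77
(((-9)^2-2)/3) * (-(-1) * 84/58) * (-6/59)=-6636/1711 = -3.88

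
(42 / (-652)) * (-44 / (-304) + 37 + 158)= -12.57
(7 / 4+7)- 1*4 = 19/4 = 4.75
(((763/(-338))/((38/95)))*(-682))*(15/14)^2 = 41815125/9464 = 4418.34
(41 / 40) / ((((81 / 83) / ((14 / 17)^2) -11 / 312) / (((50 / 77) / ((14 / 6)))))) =0.20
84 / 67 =1.25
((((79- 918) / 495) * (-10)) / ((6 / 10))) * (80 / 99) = 671200/29403 = 22.83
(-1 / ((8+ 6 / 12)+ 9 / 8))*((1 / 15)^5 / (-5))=8/292359375 = 0.00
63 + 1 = 64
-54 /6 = -9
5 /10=1/2 = 0.50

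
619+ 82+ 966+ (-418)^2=176391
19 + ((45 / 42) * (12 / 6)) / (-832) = 110641/5824 = 19.00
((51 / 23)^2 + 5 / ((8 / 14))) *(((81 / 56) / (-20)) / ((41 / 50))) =-11712195/9716672 = -1.21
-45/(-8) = 45/8 = 5.62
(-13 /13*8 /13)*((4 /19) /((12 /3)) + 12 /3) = -616/247 = -2.49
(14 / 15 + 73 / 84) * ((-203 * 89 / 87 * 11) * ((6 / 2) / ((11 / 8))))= -134746/15 = -8983.07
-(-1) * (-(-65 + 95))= -30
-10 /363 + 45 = 16325/363 = 44.97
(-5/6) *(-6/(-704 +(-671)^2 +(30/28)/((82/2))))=2870/258034253 = 0.00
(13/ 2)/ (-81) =-13/162 = -0.08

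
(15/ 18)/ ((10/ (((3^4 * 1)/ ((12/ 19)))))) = 171/16 = 10.69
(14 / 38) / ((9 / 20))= 140/171 = 0.82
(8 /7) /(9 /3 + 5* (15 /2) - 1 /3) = 48/1687 = 0.03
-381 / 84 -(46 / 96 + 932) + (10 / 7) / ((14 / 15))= -2200259/2352 = -935.48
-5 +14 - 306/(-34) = 18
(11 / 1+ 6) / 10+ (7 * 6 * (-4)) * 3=-5023/10 = -502.30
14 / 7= 2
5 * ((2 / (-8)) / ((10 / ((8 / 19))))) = -1/19 = -0.05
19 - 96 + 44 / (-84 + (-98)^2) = -183249/2380 = -77.00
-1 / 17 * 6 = -6/17 = -0.35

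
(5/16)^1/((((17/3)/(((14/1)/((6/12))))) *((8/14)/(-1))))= -735/272 = -2.70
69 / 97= 0.71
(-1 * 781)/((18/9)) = -781/2 = -390.50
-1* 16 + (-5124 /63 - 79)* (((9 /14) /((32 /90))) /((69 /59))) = -1359487/5152 = -263.88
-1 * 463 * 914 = -423182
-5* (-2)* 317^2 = 1004890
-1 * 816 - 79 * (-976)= 76288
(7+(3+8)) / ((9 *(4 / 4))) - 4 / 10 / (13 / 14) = 102/65 = 1.57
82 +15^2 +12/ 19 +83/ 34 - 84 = 146043/646 = 226.07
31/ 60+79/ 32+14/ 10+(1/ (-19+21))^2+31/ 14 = 4603/672 = 6.85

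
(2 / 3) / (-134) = -1/201 = 0.00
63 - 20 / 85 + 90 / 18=1152/17 = 67.76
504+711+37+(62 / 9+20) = 11510/9 = 1278.89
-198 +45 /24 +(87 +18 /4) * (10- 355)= -254109/8 = -31763.62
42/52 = 21/26 = 0.81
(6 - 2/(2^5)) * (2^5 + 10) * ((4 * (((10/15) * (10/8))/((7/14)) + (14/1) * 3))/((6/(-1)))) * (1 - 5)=87115/3 = 29038.33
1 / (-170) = -1/170 = -0.01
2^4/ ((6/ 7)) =56/3 = 18.67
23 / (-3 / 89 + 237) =2047/21090 = 0.10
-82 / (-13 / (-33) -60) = 2706/1967 = 1.38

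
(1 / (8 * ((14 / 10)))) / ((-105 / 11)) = -11/1176 = -0.01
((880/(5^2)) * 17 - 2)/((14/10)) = 426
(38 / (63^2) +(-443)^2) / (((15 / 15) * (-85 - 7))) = -33865753/15876 = -2133.14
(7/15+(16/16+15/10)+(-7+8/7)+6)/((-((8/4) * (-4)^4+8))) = -653/109200 = -0.01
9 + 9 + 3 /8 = 147/8 = 18.38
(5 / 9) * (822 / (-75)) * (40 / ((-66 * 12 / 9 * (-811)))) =-274/80289 = 0.00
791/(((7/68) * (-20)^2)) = 1921/100 = 19.21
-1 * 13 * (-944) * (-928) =-11388416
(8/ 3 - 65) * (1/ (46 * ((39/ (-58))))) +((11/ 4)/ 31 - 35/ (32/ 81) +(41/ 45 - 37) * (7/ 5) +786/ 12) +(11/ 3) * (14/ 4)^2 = -197226391/7415200 = -26.60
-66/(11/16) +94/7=-578/7 = -82.57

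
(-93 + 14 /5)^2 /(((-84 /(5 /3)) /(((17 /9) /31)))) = -3457817/351540 = -9.84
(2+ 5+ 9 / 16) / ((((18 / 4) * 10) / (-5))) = -121/144 = -0.84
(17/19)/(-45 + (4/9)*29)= -9/323 = -0.03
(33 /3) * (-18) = -198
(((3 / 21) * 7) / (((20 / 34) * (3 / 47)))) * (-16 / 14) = -3196/105 = -30.44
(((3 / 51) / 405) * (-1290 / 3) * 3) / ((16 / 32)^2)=-344/459 = -0.75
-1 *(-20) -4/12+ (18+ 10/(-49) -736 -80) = -114445/147 = -778.54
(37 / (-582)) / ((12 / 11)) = -407/6984 = -0.06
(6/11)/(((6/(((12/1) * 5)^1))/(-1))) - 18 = -258/11 = -23.45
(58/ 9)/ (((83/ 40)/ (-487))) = -1129840/747 = -1512.50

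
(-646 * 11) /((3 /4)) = -28424/3 = -9474.67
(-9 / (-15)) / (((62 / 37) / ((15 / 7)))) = 333/434 = 0.77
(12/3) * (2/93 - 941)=-350044/93 = -3763.91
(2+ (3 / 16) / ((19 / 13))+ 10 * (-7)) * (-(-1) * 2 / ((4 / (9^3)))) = -15041457/608 = -24739.24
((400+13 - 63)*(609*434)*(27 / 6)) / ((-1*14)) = -29734425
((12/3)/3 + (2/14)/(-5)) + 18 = 2027/105 = 19.30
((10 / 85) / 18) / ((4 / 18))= 1/34 = 0.03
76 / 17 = 4.47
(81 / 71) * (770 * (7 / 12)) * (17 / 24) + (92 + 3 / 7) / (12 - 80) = 48884117/135184 = 361.61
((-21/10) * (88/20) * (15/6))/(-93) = 0.25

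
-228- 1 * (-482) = 254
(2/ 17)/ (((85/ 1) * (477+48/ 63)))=42/14497685 = 0.00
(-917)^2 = 840889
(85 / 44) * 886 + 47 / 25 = 942409/550 = 1713.47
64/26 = 32/13 = 2.46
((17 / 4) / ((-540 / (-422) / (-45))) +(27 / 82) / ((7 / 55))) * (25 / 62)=-25291225/427056 = -59.22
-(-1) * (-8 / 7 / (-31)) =8/217 = 0.04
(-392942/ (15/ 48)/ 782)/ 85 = -3143536/166175 = -18.92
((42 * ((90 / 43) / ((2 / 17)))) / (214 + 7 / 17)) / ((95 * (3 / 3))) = 4046/110295 = 0.04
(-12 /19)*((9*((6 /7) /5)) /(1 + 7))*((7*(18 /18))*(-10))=162/19 = 8.53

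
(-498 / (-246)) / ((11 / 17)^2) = 4.84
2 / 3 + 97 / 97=5/3 = 1.67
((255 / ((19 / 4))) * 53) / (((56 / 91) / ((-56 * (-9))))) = 44275140/19 = 2330270.53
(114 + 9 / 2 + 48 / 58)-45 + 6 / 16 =17331/232 = 74.70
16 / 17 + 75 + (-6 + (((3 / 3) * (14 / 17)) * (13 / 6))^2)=190198/2601 = 73.12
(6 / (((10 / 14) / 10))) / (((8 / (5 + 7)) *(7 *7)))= 18/7 = 2.57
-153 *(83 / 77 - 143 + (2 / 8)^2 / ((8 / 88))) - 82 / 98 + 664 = 192074191/8624 = 22272.05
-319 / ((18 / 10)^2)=-7975/81 = -98.46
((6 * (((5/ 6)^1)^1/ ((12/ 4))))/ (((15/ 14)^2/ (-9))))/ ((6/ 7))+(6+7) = -101/45 = -2.24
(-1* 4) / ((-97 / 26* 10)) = 52/485 = 0.11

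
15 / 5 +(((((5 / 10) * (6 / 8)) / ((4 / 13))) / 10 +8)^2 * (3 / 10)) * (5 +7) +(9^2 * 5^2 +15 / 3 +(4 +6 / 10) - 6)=580882809/256000 = 2269.07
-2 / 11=-0.18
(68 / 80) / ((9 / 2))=0.19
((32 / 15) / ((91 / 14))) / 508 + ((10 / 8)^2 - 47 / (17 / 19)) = -343312843/6736080 = -50.97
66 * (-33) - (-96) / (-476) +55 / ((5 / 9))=-247425/119 = -2079.20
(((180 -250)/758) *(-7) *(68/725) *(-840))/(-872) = 0.06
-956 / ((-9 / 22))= 21032/9 = 2336.89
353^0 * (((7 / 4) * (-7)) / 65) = -49/260 = -0.19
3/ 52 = 0.06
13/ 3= 4.33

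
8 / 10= 4/5 = 0.80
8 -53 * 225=-11917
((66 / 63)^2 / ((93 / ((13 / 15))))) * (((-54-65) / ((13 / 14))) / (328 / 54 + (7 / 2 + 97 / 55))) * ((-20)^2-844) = 53580736/1043863 = 51.33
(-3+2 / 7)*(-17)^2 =-5491/7 = -784.43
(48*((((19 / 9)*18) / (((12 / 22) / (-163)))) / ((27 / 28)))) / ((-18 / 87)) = 221299232/81 = 2732089.28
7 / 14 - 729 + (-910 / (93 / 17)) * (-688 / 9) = 20067211/1674 = 11987.58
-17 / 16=-1.06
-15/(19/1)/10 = -3/38 = -0.08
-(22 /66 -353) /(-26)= -529/39 = -13.56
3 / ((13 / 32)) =96/13 = 7.38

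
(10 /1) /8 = 5/4 = 1.25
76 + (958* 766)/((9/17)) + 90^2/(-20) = 1385790.56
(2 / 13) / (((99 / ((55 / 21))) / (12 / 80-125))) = -2497/4914 = -0.51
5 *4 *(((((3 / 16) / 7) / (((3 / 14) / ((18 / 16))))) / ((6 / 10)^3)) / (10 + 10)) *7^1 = 875/192 = 4.56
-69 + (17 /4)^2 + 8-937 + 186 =-12703/16 = -793.94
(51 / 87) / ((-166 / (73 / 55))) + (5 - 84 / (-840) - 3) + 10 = 1601238/132385 = 12.10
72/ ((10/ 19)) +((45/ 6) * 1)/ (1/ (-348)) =-2473.20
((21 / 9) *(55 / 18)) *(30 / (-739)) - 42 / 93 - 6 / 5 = -2001031/1030905 = -1.94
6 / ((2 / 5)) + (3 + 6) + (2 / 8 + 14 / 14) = 101/4 = 25.25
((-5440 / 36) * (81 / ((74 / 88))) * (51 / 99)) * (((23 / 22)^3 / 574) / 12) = -17581315/14133889 = -1.24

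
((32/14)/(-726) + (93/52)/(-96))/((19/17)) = -1565411/80336256 = -0.02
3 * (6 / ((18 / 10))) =10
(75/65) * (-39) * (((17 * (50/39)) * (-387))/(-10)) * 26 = -986850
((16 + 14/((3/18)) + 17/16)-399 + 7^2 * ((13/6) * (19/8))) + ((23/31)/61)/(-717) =-165564045/3615592 = -45.79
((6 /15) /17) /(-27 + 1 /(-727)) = -727/834275 = 0.00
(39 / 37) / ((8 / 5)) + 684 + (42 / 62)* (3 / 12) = 6283983/9176 = 684.83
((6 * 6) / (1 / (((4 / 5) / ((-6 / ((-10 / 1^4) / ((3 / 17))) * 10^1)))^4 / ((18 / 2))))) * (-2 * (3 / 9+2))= -74834816/12301875 = -6.08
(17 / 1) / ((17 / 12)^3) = 5.98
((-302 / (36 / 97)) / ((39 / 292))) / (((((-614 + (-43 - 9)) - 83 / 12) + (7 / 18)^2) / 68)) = 615.80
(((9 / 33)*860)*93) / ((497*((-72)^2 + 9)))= 26660/3154459 = 0.01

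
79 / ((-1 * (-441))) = 79/441 = 0.18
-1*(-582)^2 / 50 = -169362/25 = -6774.48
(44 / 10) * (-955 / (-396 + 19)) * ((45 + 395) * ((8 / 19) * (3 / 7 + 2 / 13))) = 1202.65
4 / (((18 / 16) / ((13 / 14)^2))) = 1352/441 = 3.07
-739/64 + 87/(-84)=-5637/448 = -12.58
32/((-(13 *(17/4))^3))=-2048/10793861 = 0.00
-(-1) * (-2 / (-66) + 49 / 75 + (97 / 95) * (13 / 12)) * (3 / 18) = 0.30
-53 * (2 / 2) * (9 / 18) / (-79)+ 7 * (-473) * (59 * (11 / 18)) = -84878902/711 = -119379.61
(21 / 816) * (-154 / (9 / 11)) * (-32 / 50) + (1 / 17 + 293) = 1132808/3825 = 296.16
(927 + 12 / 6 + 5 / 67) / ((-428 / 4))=-62248/7169 = -8.68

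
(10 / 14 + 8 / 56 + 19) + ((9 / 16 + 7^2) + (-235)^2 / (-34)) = -2960425/1904 = -1554.85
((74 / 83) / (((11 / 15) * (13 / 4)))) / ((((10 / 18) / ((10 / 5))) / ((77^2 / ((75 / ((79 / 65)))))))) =226871568/1753375 = 129.39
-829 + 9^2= -748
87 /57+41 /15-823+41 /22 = -5121817/6270 = -816.88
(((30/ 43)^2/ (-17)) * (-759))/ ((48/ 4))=56925/31433 = 1.81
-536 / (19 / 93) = -2623.58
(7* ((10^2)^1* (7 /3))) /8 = 1225/6 = 204.17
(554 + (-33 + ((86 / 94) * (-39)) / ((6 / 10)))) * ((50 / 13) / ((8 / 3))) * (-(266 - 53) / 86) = -86632425/52546 = -1648.70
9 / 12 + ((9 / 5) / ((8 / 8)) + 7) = 9.55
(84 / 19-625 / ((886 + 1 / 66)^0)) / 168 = -11791/3192 = -3.69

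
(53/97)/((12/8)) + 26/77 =15728/22407 = 0.70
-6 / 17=-0.35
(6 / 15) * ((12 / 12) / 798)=1/1995 = 0.00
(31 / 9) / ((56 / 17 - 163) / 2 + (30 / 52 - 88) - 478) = -6851/1283454 = -0.01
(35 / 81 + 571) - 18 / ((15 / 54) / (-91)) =2619634/405 = 6468.23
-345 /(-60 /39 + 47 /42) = 188370/229 = 822.58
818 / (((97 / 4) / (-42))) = -137424/97 = -1416.74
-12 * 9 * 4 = -432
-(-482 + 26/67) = 32268/67 = 481.61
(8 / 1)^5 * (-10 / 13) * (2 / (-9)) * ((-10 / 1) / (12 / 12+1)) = -3276800/117 = -28006.84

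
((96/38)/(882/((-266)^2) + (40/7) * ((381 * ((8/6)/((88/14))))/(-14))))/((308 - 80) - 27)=-46816/122823529 = 0.00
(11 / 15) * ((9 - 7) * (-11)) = -242/15 = -16.13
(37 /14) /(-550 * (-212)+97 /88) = 1628/71826279 = 0.00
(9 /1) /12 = 3/4 = 0.75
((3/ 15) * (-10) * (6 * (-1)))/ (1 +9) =1.20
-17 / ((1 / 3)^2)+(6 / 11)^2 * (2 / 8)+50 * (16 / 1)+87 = 88823/121 = 734.07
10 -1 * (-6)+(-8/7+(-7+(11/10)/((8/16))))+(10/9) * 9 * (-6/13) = 2476/455 = 5.44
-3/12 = -1/4 = -0.25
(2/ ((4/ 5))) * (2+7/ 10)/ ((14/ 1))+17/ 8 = 73/28 = 2.61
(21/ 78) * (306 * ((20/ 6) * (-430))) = -118084.62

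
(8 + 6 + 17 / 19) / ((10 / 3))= 849/190 = 4.47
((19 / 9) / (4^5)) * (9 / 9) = 19/9216 = 0.00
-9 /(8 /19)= -171/8 = -21.38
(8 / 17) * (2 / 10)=8/85 = 0.09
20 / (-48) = -5/12 = -0.42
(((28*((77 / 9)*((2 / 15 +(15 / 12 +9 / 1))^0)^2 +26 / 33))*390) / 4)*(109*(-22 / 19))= -183501500/57 = -3219324.56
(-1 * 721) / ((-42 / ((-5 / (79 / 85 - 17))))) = 43775/8196 = 5.34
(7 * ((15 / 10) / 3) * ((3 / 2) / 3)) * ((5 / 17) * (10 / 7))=25/34 = 0.74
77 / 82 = 0.94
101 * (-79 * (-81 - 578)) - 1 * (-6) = 5258167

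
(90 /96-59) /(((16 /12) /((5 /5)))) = -2787/64 = -43.55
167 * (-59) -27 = -9880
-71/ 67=-1.06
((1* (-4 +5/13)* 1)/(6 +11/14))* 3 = -1974/1235 = -1.60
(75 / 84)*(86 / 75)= 43/42 = 1.02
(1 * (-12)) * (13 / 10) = -78/5 = -15.60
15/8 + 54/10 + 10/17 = 5347/680 = 7.86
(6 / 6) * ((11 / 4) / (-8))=-11/32 = -0.34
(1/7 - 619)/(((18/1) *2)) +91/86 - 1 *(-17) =1567/1806 = 0.87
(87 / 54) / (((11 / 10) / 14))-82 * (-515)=4182800/99 = 42250.51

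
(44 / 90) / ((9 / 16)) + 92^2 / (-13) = -3423344/5265 = -650.21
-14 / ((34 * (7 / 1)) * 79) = -1/1343 = 0.00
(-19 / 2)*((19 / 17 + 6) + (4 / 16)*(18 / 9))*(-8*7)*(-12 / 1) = -826728/17 = -48631.06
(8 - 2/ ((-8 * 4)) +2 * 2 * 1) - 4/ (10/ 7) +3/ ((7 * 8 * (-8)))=20733/2240 = 9.26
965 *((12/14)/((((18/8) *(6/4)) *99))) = 15440/6237 = 2.48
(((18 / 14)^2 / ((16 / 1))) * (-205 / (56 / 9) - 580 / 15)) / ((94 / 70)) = -1624185/294784 = -5.51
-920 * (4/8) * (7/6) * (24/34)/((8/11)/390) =-3453450/17 = -203144.12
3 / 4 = 0.75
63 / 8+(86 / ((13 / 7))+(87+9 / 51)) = 249923/1768 = 141.36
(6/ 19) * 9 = 54/19 = 2.84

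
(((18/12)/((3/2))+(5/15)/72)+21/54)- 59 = -12443/216 = -57.61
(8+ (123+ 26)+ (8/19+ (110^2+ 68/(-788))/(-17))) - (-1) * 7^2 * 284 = 850215878/63631 = 13361.66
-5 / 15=-1/3 = -0.33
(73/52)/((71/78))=219/142 = 1.54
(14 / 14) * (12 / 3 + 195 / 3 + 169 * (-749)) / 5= -126512/5 = -25302.40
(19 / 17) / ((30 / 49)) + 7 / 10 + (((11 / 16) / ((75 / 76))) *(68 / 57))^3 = 600203951/193640625 = 3.10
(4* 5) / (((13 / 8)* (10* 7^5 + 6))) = 40/546247 = 0.00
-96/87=-32/29 = -1.10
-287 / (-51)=5.63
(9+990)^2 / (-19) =-998001/19 = -52526.37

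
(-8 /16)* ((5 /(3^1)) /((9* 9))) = -0.01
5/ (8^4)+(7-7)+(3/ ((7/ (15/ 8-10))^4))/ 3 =8931315/4917248 = 1.82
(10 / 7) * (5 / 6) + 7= 8.19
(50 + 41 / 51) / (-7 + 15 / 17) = -8.30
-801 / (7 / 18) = -14418/7 = -2059.71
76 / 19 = 4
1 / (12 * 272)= 1/3264 = 0.00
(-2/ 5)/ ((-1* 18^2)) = 1/810 = 0.00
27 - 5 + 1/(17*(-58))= 21691/986 = 22.00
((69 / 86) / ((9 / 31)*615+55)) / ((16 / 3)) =6417/9962240 = 0.00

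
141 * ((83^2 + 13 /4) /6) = 1295743/8 = 161967.88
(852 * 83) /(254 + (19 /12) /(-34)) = 28852128/103613 = 278.46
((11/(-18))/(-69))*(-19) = -209/1242 = -0.17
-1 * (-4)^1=4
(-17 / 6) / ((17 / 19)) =-19/6 = -3.17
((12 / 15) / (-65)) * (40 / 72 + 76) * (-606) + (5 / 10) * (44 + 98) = 48149/75 = 641.99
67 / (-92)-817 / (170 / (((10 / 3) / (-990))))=-1653833/2322540 = -0.71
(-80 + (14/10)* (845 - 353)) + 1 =3049/5 = 609.80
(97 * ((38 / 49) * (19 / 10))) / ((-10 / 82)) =-1435697/1225 = -1172.00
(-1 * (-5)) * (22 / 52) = 55/26 = 2.12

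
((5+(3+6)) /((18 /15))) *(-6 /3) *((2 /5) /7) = -4/3 = -1.33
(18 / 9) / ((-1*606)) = -1/303 = 0.00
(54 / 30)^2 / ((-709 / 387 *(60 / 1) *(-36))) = 1161/1418000 = 0.00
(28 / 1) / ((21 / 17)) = 68/3 = 22.67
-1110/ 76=-555/38 = -14.61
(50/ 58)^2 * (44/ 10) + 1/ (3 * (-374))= 3084659/943602 = 3.27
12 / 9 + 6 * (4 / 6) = 16/3 = 5.33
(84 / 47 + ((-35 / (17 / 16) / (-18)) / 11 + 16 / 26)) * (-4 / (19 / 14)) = -147936544/19537947 = -7.57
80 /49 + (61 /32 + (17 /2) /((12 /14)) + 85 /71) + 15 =9903545/333984 = 29.65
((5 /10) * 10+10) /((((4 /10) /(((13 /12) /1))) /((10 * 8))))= 3250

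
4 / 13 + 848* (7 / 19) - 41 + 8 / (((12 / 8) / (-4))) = 185543/741 = 250.40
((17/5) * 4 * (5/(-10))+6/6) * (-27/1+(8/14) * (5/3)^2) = 46429/315 = 147.39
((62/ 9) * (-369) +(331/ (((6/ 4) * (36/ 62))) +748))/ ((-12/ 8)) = 76354/81 = 942.64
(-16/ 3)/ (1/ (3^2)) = -48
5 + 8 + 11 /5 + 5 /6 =481/30 = 16.03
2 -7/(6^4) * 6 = 425/216 = 1.97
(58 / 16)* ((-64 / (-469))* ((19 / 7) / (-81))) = -4408/265923 = -0.02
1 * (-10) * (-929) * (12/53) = 111480/53 = 2103.40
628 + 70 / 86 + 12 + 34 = 29017/43 = 674.81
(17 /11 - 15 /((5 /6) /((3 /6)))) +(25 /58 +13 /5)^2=1.73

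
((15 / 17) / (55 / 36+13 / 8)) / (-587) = -1080/2265233 = 0.00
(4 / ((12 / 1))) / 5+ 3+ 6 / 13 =688/195 = 3.53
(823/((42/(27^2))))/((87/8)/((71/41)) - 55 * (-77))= 56796876/16863329 = 3.37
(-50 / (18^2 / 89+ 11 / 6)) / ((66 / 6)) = -26700/32153 = -0.83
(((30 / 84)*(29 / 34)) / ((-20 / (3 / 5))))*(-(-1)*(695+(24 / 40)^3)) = -3780237/595000 = -6.35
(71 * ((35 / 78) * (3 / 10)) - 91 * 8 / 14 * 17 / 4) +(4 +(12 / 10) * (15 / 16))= -21457/104 = -206.32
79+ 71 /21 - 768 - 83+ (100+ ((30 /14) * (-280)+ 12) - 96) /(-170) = -765.18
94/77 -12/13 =298/1001 = 0.30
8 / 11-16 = -168/11 = -15.27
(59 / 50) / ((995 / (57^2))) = 191691/49750 = 3.85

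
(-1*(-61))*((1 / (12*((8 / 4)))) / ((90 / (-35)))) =-427/432 = -0.99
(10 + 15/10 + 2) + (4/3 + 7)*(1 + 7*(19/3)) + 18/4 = 3562/9 = 395.78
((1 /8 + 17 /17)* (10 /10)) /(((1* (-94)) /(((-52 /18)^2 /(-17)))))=0.01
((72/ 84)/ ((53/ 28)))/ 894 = 4/7897 = 0.00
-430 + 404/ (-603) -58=-294668/603 = -488.67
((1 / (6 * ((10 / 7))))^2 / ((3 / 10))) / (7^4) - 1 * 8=-423359/52920 = -8.00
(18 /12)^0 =1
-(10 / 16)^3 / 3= -0.08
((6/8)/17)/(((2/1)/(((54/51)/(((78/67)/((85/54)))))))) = 335/10608 = 0.03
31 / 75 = 0.41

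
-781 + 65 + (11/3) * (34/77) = -15002/21 = -714.38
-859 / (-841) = 859/841 = 1.02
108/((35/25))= 540/7 = 77.14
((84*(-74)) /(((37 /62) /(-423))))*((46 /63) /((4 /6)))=4825584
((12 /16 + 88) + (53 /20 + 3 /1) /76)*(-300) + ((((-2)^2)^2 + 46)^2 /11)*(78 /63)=-460224301/17556 = -26214.64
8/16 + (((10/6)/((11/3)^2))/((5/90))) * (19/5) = 8.98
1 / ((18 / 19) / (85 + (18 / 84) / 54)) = 406999/4536 = 89.73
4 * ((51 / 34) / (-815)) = -6/815 = -0.01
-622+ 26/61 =-621.57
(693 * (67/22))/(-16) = -4221/32 = -131.91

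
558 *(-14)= -7812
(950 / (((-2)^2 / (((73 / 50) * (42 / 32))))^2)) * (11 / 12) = 163722867/819200 = 199.86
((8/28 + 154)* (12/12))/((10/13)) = 1404/7 = 200.57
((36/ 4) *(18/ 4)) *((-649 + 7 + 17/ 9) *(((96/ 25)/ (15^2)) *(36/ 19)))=-9955008/11875 = -838.32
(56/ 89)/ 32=7/356 = 0.02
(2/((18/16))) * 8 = 128/9 = 14.22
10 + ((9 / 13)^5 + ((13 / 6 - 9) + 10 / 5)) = 11864377/2227758 = 5.33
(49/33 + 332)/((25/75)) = 11005/11 = 1000.45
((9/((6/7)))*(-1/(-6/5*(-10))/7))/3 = -1/24 = -0.04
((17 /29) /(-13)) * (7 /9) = -119/3393 = -0.04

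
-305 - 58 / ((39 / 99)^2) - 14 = -117073/169 = -692.74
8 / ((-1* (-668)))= 2/167 = 0.01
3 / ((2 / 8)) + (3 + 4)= 19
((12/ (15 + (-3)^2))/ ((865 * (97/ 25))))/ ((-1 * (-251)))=5/8424062 = 0.00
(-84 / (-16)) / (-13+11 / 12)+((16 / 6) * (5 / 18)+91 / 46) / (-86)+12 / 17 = 0.24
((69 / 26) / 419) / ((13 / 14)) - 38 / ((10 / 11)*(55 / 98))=-131838007/1770275 = -74.47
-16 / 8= -2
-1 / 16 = -0.06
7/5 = 1.40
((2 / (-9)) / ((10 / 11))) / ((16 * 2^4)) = -11/11520 = 0.00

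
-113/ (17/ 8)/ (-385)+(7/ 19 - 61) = -7522664/124355 = -60.49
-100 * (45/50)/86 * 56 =-2520/43 = -58.60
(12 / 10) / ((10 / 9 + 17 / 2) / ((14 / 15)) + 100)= 504/46325 = 0.01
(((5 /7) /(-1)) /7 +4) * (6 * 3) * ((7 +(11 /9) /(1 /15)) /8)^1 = 10887/49 = 222.18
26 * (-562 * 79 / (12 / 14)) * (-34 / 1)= 137367412/3 = 45789137.33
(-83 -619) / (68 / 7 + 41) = -4914/355 = -13.84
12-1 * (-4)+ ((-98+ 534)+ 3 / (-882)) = 132887/294 = 452.00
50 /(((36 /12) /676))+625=11891.67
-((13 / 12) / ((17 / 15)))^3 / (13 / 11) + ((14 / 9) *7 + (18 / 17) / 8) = 29097505/2829888 = 10.28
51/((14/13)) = 47.36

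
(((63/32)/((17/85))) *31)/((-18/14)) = -7595/32 = -237.34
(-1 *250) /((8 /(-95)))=2968.75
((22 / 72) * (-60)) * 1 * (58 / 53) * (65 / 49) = -207350/7791 = -26.61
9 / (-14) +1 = 5/14 = 0.36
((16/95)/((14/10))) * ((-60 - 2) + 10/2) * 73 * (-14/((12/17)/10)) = 99280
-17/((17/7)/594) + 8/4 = -4156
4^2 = 16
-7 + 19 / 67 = -450/67 = -6.72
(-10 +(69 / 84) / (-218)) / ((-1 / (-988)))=-15082561/1526 = -9883.72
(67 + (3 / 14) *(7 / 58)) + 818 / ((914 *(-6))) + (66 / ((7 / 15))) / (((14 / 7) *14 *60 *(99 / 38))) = 66.91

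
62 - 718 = -656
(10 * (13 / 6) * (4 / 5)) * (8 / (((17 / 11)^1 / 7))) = 628.08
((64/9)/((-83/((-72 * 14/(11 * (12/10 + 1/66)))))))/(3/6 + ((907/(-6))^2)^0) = 143360/33283 = 4.31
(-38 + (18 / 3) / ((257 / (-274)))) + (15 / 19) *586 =2042240/4883 = 418.23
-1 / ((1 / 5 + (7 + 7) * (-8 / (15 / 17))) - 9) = 15/2036 = 0.01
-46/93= -0.49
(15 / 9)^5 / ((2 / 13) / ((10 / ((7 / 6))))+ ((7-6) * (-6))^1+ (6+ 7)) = 406250/221697 = 1.83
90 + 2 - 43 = 49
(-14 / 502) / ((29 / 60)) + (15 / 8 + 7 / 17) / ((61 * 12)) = -39548071/724639008 = -0.05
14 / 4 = 7/2 = 3.50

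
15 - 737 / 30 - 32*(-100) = 95713/30 = 3190.43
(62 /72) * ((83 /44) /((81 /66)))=2573/1944 = 1.32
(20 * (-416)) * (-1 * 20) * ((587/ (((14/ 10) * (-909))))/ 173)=-488384000/1100799 = -443.66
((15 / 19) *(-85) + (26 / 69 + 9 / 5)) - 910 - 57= -6764291/6555 = -1031.93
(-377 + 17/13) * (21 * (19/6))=-324786/13 = -24983.54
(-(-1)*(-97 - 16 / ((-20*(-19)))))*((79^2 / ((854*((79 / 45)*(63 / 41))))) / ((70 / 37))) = -157833231/1135820 = -138.96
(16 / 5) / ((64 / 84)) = 21/5 = 4.20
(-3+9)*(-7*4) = -168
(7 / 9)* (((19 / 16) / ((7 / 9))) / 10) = 19/160 = 0.12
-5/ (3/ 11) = -55/3 = -18.33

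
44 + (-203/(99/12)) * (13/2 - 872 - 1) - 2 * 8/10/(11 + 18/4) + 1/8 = 874262891/40920 = 21365.17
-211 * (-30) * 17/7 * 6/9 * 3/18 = 35870/21 = 1708.10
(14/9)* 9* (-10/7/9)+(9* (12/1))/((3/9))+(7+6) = 3013/9 = 334.78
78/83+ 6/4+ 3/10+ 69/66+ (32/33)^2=4.73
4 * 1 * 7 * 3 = 84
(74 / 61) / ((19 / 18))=1332/1159 = 1.15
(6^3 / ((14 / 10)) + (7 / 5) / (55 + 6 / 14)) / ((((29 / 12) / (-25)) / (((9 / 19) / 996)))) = -94299435/124210828 = -0.76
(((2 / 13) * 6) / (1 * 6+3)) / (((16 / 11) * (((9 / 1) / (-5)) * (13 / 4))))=-55/4563 = -0.01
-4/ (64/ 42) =-21/8 = -2.62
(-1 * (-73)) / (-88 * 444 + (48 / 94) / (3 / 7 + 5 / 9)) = -106361/56927148 = 0.00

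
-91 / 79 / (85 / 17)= -91/395 = -0.23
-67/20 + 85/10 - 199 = -3877/20 = -193.85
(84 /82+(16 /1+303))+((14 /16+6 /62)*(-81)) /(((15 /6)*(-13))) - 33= 95650441/330460 = 289.45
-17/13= -1.31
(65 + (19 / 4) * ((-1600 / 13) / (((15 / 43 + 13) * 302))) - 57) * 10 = 44253480/563381 = 78.55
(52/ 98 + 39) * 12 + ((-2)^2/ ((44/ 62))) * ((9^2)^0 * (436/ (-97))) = 23476780/52283 = 449.03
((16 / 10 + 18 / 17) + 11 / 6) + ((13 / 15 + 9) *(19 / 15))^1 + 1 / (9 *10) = 65029/3825 = 17.00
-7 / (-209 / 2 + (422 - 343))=0.27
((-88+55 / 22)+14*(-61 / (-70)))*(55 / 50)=-8063/100 = -80.63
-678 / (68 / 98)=-16611/17 = -977.12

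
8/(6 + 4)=4/5 = 0.80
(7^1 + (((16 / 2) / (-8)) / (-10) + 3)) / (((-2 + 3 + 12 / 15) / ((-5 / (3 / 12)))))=-1010/9 = -112.22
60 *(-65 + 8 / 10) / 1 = -3852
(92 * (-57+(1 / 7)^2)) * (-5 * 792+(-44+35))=20805984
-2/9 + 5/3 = 13/9 = 1.44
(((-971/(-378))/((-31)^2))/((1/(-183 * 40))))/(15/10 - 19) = 473848/423801 = 1.12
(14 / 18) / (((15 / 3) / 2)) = 14/45 = 0.31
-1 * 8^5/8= -4096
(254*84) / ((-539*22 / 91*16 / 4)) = -4953/121 = -40.93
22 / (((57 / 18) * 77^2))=12/10241 = 0.00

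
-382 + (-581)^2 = 337179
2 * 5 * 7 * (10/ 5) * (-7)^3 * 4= -192080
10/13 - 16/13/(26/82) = -526/169 = -3.11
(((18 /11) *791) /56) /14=1.65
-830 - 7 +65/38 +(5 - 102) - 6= -35655/38 = -938.29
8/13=0.62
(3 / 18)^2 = 1/36 = 0.03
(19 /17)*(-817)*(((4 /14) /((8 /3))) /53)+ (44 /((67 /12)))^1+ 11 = 28793297/1690276 = 17.03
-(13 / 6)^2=-169/36 = -4.69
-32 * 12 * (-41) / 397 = 15744/397 = 39.66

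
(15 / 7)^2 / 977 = 225/47873 = 0.00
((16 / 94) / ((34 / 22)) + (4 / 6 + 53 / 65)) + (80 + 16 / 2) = 13958911/155805 = 89.59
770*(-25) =-19250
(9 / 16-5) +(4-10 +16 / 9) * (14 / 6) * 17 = -74269/432 = -171.92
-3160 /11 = -287.27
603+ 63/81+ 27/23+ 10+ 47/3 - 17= 127019/207 = 613.62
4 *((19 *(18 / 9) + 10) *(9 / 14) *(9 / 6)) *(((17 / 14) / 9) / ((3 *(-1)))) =-8.33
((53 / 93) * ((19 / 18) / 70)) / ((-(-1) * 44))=1007/5155920 = 0.00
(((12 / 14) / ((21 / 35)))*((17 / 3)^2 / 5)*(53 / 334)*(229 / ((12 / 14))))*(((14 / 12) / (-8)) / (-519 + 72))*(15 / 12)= 122765755/773960832 = 0.16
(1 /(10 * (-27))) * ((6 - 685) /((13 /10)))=679/351 = 1.93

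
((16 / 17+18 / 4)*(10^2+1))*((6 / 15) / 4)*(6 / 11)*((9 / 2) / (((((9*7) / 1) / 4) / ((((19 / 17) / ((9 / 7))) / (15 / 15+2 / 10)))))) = 355015/57222 = 6.20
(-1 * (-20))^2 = 400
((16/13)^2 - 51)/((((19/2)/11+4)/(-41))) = 7543426/18083 = 417.16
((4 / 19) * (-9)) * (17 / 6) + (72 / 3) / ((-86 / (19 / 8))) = -9855/1634 = -6.03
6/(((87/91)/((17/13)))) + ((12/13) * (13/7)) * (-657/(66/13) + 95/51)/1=-7988664/37961 = -210.44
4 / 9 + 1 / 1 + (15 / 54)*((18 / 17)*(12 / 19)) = 4739/2907 = 1.63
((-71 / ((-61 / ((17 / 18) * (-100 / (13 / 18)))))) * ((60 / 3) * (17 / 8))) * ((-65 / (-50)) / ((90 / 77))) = -7899815/1098 = -7194.73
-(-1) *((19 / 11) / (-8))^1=-19/88 = -0.22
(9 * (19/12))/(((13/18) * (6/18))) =1539/26 = 59.19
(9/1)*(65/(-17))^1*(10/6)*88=-85800/17 = -5047.06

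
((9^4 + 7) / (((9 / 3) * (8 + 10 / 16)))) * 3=52544/69 = 761.51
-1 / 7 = -0.14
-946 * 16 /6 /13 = -7568/39 = -194.05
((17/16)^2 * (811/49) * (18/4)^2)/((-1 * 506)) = -18984699/25389056 = -0.75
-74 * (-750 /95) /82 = 7.12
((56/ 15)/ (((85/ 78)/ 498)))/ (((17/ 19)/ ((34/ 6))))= 4592224/425 = 10805.23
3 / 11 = 0.27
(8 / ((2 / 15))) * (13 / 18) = 43.33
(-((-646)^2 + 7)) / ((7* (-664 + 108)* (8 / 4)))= 417323/7784 = 53.61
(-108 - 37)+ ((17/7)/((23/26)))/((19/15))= -142.83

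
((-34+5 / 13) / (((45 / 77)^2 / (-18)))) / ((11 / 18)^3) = 27751248/3575 = 7762.59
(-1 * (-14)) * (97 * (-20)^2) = 543200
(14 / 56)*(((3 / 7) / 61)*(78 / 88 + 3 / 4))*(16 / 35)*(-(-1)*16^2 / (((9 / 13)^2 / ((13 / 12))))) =0.76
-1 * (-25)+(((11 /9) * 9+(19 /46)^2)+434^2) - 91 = 188301.17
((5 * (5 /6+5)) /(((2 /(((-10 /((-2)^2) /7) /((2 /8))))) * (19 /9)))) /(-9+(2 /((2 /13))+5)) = -125/114 = -1.10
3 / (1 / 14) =42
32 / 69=0.46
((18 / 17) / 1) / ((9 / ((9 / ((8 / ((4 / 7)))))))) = 9/119 = 0.08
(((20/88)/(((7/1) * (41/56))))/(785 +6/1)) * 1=20/356741 = 0.00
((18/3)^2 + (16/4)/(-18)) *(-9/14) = -23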